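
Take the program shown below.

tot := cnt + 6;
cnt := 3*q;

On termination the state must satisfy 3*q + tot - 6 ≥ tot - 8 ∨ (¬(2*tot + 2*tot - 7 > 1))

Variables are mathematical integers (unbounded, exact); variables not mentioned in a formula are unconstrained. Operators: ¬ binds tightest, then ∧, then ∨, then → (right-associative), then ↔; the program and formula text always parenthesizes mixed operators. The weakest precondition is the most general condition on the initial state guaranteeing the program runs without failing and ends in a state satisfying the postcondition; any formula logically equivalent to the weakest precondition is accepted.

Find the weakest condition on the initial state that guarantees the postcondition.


Working backward. After the program, the postcondition 3*q + tot - 6 ≥ tot - 8 ∨ (¬(2*tot + 2*tot - 7 > 1)) must hold; in canonical form it is 3*q ≥ -2 ∨ (¬(4*tot > 8)).
Before cnt := 3*q: 3*q ≥ -2 ∨ (¬(4*tot > 8))
Before tot := cnt + 6: 3*q ≥ -2 ∨ (¬(4*cnt > -16))
Answer: WP = 3*q ≥ -2 ∨ (¬(4*cnt > -16))


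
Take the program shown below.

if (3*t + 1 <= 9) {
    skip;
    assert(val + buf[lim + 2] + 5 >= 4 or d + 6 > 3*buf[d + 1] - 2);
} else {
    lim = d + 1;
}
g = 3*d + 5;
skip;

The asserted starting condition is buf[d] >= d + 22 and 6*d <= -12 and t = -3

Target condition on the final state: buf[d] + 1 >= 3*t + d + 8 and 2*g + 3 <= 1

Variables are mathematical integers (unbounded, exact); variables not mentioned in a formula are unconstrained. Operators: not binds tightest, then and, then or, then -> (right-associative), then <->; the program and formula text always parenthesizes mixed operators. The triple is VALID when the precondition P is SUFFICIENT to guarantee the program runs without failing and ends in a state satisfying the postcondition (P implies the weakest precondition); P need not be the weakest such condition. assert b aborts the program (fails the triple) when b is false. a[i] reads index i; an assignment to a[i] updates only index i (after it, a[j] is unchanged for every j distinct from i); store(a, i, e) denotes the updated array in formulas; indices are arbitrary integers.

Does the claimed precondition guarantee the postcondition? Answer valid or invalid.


Working backward. After the program, the postcondition buf[d] + 1 >= 3*t + d + 8 and 2*g + 3 <= 1 must hold; in canonical form it is buf[d] >= d + 3*t + 7 and 2*g <= -2.
Before skip: buf[d] >= d + 3*t + 7 and 2*g <= -2
Before g := 3*d + 5: buf[d] >= d + 3*t + 7 and 6*d <= -12
Then branch requires (buf[lim + 2] + val >= -1 or d > 3*buf[d + 1] - 8) and buf[d] >= d + 3*t + 7 and 6*d <= -12; else branch requires buf[d] >= d + 3*t + 7 and 6*d <= -12.
Before the if: (3*t <= 8 -> ((buf[lim + 2] + val >= -1 or d > 3*buf[d + 1] - 8) and buf[d] >= d + 3*t + 7 and 6*d <= -12)) and ((not (3*t <= 8)) -> (buf[d] >= d + 3*t + 7 and 6*d <= -12))
The weakest precondition is (3*t <= 8 -> ((buf[lim + 2] + val >= -1 or d > 3*buf[d + 1] - 8) and buf[d] >= d + 3*t + 7 and 6*d <= -12)) and ((not (3*t <= 8)) -> (buf[d] >= d + 3*t + 7 and 6*d <= -12)).
Check whether buf[d] >= d + 22 and 6*d <= -12 and t = -3 implies it.
Countermodel: at the initial state buf = {[-2] = 20, [-1] = 2, [0] = 20, elsewhere 20}, d = -2, lim = -2, t = -3, val = -22, the precondition holds but the weakest precondition fails.
Answer: invalid


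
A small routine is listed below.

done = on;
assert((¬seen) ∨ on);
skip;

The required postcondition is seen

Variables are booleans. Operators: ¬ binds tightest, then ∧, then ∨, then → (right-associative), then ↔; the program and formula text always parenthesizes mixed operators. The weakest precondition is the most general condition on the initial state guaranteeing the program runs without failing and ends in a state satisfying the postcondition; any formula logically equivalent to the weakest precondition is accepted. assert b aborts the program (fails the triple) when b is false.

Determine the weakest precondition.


Working backward. After the program, seen must hold.
Before skip: seen
Before assert (¬seen) ∨ on: ((¬seen) ∨ on) ∧ seen
Before done := on: ((¬seen) ∨ on) ∧ seen
Answer: WP = ((¬seen) ∨ on) ∧ seen


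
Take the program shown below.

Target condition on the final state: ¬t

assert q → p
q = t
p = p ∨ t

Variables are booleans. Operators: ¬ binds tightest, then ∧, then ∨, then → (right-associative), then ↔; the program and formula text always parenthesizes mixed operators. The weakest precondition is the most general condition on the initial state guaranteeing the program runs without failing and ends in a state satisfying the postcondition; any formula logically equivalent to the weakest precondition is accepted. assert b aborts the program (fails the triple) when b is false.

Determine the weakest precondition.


Working backward. After the program, ¬t must hold.
Before p := p ∨ t: ¬t
Before q := t: ¬t
Before assert q → p: (q → p) ∧ (¬t)
Answer: WP = (q → p) ∧ (¬t)


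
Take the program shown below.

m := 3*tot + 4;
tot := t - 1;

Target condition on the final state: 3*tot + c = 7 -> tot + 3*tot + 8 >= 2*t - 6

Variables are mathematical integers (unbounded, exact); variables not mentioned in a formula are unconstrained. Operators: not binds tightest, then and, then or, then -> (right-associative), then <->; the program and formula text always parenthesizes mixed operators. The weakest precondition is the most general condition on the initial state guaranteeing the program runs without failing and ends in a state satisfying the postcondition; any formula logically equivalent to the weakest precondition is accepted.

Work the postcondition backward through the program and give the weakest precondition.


Working backward. After the program, the postcondition 3*tot + c = 7 -> tot + 3*tot + 8 >= 2*t - 6 must hold; in canonical form it is c + 3*tot = 7 -> 4*tot >= 2*t - 14.
Before tot := t - 1: c + 3*t = 10 -> 2*t >= -10
Before m := 3*tot + 4: c + 3*t = 10 -> 2*t >= -10
Answer: WP = c + 3*t = 10 -> 2*t >= -10


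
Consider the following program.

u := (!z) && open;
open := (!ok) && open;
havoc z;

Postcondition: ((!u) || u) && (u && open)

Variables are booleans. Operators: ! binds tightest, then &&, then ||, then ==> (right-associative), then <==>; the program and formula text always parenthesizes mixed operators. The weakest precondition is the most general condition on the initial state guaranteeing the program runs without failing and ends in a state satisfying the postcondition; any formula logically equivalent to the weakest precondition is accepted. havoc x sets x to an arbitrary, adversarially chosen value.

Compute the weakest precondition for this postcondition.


Working backward. After the program, the postcondition ((!u) || u) && (u && open) must hold; in canonical form it is u && open.
Before havoc z: u && open
Before open := (!ok) && open: u && (!ok) && open
Before u := (!z) && open: (!z) && open && (!ok)
Answer: WP = (!z) && open && (!ok)


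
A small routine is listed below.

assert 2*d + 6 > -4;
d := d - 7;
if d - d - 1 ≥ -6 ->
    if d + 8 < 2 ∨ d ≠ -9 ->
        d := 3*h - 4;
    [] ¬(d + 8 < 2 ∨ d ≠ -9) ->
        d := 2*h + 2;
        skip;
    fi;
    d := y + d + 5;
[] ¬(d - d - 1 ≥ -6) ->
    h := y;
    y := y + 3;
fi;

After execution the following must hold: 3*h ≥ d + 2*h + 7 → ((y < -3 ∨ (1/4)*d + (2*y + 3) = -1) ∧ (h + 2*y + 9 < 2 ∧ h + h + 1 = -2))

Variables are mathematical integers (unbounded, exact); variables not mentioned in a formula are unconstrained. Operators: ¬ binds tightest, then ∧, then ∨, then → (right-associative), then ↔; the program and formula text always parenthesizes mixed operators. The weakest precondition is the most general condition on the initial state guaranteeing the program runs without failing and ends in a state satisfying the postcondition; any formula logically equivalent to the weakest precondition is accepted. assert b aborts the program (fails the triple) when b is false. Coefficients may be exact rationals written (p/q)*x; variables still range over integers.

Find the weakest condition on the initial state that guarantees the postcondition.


Working backward. After the program, the postcondition 3*h ≥ d + 2*h + 7 → ((y < -3 ∨ (1/4)*d + (2*y + 3) = -1) ∧ (h + 2*y + 9 < 2 ∧ h + h + 1 = -2)) must hold; in canonical form it is h ≥ d + 7 → ((y < -3 ∨ (1/4)*d + 2*y = -4) ∧ h + 2*y < -7 ∧ 2*h = -3).
Then branch requires ((d < -6 ∨ d ≠ -9) → (2*h + y ≤ -8 → ((y < -3 ∨ (3/4)*h + (9/4)*y = -17/4) ∧ h + 2*y < -7 ∧ 2*h = -3))) ∧ ((¬(d < -6 ∨ d ≠ -9)) → (h + y ≤ -14 → ((y < -3 ∨ (1/2)*h + (9/4)*y = -23/4) ∧ h + 2*y < -7 ∧ 2*h = -3))); else branch requires y ≥ d + 7 → ((y < -6 ∨ (1/4)*d + 2*y = -10) ∧ 3*y < -13 ∧ 2*y = -3).
Before the if: ((d < -6 ∨ d ≠ -9) → (2*h + y ≤ -8 → ((y < -3 ∨ (3/4)*h + (9/4)*y = -17/4) ∧ h + 2*y < -7 ∧ 2*h = -3))) ∧ ((¬(d < -6 ∨ d ≠ -9)) → (h + y ≤ -14 → ((y < -3 ∨ (1/2)*h + (9/4)*y = -23/4) ∧ h + 2*y < -7 ∧ 2*h = -3)))
Before d := d - 7: ((d < 1 ∨ d ≠ -2) → (2*h + y ≤ -8 → ((y < -3 ∨ (3/4)*h + (9/4)*y = -17/4) ∧ h + 2*y < -7 ∧ 2*h = -3))) ∧ ((¬(d < 1 ∨ d ≠ -2)) → (h + y ≤ -14 → ((y < -3 ∨ (1/2)*h + (9/4)*y = -23/4) ∧ h + 2*y < -7 ∧ 2*h = -3)))
Before assert 2*d + 6 > -4: 2*d > -10 ∧ ((d < 1 ∨ d ≠ -2) → (2*h + y ≤ -8 → ((y < -3 ∨ (3/4)*h + (9/4)*y = -17/4) ∧ h + 2*y < -7 ∧ 2*h = -3))) ∧ ((¬(d < 1 ∨ d ≠ -2)) → (h + y ≤ -14 → ((y < -3 ∨ (1/2)*h + (9/4)*y = -23/4) ∧ h + 2*y < -7 ∧ 2*h = -3)))
Answer: WP = 2*d > -10 ∧ ((d < 1 ∨ d ≠ -2) → (2*h + y ≤ -8 → ((y < -3 ∨ (3/4)*h + (9/4)*y = -17/4) ∧ h + 2*y < -7 ∧ 2*h = -3))) ∧ ((¬(d < 1 ∨ d ≠ -2)) → (h + y ≤ -14 → ((y < -3 ∨ (1/2)*h + (9/4)*y = -23/4) ∧ h + 2*y < -7 ∧ 2*h = -3)))


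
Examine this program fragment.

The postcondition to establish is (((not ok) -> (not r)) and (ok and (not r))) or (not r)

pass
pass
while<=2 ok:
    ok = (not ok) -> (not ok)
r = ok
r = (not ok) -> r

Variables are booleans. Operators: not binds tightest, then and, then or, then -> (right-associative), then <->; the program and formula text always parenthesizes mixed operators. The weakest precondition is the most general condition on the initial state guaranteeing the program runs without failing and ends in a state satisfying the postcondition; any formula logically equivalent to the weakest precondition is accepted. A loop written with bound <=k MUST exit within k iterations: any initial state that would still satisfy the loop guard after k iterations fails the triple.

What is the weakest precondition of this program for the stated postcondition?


Working backward. After the program, the postcondition (((not ok) -> (not r)) and (ok and (not r))) or (not r) must hold; in canonical form it is (((not ok) -> (not r)) and ok and (not r)) or (not r).
Before r := (not ok) -> r: (((not ok) -> (not ((not ok) -> r))) and ok and (not ((not ok) -> r))) or (not ((not ok) -> r))
Before r := ok: (((not ok) -> (not ((not ok) -> ok))) and ok and (not ((not ok) -> ok))) or (not ((not ok) -> ok))
Before the loop (bound <=2), unroll the exhaustion recursion (WP_0 = exit-now case; WP_j = one more guarded iteration, up to j = 2):
  WP_0: (not ok) and ((((not ok) -> (not ((not ok) -> ok))) and ok and (not ((not ok) -> ok))) or (not ((not ok) -> ok)))
  WP_1: (not ok) and ((not ok) -> ((((not ok) -> (not ((not ok) -> ok))) and ok and (not ((not ok) -> ok))) or (not ((not ok) -> ok))))
  WP_2: (not ok) and ((not ok) -> ((((not ok) -> (not ((not ok) -> ok))) and ok and (not ((not ok) -> ok))) or (not ((not ok) -> ok))))
So before the loop: (not ok) and ((not ok) -> ((((not ok) -> (not ((not ok) -> ok))) and ok and (not ((not ok) -> ok))) or (not ((not ok) -> ok))))
Before skip: (not ok) and ((not ok) -> ((((not ok) -> (not ((not ok) -> ok))) and ok and (not ((not ok) -> ok))) or (not ((not ok) -> ok))))
Before skip: (not ok) and ((not ok) -> ((((not ok) -> (not ((not ok) -> ok))) and ok and (not ((not ok) -> ok))) or (not ((not ok) -> ok))))
Answer: WP = (not ok) and ((not ok) -> ((((not ok) -> (not ((not ok) -> ok))) and ok and (not ((not ok) -> ok))) or (not ((not ok) -> ok))))


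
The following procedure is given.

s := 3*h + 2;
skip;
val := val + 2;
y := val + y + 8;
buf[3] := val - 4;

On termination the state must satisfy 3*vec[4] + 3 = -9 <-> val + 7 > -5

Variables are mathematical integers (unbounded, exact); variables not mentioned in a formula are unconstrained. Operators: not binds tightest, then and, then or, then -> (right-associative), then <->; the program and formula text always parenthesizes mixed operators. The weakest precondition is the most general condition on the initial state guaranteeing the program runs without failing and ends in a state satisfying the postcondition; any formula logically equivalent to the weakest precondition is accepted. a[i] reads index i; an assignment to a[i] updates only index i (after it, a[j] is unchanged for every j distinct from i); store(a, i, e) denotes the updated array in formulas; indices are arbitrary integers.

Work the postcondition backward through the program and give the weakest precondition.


Working backward. After the program, the postcondition 3*vec[4] + 3 = -9 <-> val + 7 > -5 must hold; in canonical form it is 3*vec[4] = -12 <-> val > -12.
Before buf[3] := val - 4: 3*vec[4] = -12 <-> val > -12
Before y := val + y + 8: 3*vec[4] = -12 <-> val > -12
Before val := val + 2: 3*vec[4] = -12 <-> val > -14
Before skip: 3*vec[4] = -12 <-> val > -14
Before s := 3*h + 2: 3*vec[4] = -12 <-> val > -14
Answer: WP = 3*vec[4] = -12 <-> val > -14


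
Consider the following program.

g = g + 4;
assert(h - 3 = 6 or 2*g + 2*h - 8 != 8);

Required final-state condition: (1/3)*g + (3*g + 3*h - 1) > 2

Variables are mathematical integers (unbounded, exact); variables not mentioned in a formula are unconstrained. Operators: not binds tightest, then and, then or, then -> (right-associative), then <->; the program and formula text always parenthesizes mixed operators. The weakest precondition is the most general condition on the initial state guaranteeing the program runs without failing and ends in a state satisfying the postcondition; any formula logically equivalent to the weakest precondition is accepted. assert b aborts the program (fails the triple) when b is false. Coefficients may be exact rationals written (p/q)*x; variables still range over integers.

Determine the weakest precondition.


Working backward. After the program, the postcondition (1/3)*g + (3*g + 3*h - 1) > 2 must hold; in canonical form it is (10/3)*g + 3*h > 3.
Before assert h - 3 = 6 or 2*g + 2*h - 8 != 8: (h = 9 or 2*g + 2*h != 16) and (10/3)*g + 3*h > 3
Before g := g + 4: (h = 9 or 2*g + 2*h != 8) and (10/3)*g + 3*h > -31/3
Answer: WP = (h = 9 or 2*g + 2*h != 8) and (10/3)*g + 3*h > -31/3


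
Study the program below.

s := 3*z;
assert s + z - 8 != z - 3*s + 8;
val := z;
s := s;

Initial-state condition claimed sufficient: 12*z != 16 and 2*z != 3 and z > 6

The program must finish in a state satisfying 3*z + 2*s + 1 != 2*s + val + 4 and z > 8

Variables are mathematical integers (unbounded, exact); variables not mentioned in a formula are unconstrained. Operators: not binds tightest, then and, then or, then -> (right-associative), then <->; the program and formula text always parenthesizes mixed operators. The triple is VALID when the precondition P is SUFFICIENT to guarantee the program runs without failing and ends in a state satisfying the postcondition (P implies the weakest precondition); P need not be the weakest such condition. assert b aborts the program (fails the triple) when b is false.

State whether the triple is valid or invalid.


Working backward. After the program, the postcondition 3*z + 2*s + 1 != 2*s + val + 4 and z > 8 must hold; in canonical form it is 3*z != val + 3 and z > 8.
Before s := s: 3*z != val + 3 and z > 8
Before val := z: 2*z != 3 and z > 8
Before assert s + z - 8 != z - 3*s + 8: 4*s != 16 and 2*z != 3 and z > 8
Before s := 3*z: 12*z != 16 and 2*z != 3 and z > 8
The weakest precondition is 12*z != 16 and 2*z != 3 and z > 8.
Check whether 12*z != 16 and 2*z != 3 and z > 6 implies it.
Countermodel: at the initial state z = 7, the precondition holds but the weakest precondition fails.
Answer: invalid


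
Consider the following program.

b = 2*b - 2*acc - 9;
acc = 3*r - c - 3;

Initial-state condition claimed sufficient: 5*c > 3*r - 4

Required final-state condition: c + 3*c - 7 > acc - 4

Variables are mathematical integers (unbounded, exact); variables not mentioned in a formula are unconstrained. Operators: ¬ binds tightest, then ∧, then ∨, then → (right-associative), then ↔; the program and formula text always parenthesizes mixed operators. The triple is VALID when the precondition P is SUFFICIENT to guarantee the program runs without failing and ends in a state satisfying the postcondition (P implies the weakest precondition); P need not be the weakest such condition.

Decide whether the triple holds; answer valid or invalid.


Working backward. After the program, the postcondition c + 3*c - 7 > acc - 4 must hold; in canonical form it is 4*c > acc + 3.
Before acc := 3*r - c - 3: 5*c > 3*r
Before b := 2*b - 2*acc - 9: 5*c > 3*r
The weakest precondition is 5*c > 3*r.
Check whether 5*c > 3*r - 4 implies it.
Countermodel: at the initial state c = 0, r = 0, the precondition holds but the weakest precondition fails.
Answer: invalid


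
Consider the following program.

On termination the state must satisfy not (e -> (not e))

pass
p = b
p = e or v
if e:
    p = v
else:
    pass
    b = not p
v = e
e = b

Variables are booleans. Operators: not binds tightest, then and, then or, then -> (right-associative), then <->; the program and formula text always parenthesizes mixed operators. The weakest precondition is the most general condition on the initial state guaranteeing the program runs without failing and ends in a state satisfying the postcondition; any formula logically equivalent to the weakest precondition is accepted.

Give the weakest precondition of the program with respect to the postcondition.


Working backward. After the program, not (e -> (not e)) must hold.
Before e := b: not (b -> (not b))
Before v := e: not (b -> (not b))
Then branch requires not (b -> (not b)); else branch requires not ((not p) -> p).
Before the if: (e -> (not (b -> (not b)))) and ((not e) -> (not ((not p) -> p)))
Before p := e or v: (e -> (not (b -> (not b)))) and ((not e) -> (not ((not (e or v)) -> (e or v))))
Before p := b: (e -> (not (b -> (not b)))) and ((not e) -> (not ((not (e or v)) -> (e or v))))
Before skip: (e -> (not (b -> (not b)))) and ((not e) -> (not ((not (e or v)) -> (e or v))))
Answer: WP = (e -> (not (b -> (not b)))) and ((not e) -> (not ((not (e or v)) -> (e or v))))


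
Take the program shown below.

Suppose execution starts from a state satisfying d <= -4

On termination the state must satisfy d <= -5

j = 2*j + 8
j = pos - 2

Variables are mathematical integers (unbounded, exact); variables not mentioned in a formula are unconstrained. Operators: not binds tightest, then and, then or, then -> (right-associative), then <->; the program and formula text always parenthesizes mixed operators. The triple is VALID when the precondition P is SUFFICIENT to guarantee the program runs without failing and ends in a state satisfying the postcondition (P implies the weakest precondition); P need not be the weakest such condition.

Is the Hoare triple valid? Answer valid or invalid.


Working backward. After the program, d <= -5 must hold.
Before j := pos - 2: d <= -5
Before j := 2*j + 8: d <= -5
The weakest precondition is d <= -5.
Check whether d <= -4 implies it.
Countermodel: at the initial state d = -4, the precondition holds but the weakest precondition fails.
Answer: invalid


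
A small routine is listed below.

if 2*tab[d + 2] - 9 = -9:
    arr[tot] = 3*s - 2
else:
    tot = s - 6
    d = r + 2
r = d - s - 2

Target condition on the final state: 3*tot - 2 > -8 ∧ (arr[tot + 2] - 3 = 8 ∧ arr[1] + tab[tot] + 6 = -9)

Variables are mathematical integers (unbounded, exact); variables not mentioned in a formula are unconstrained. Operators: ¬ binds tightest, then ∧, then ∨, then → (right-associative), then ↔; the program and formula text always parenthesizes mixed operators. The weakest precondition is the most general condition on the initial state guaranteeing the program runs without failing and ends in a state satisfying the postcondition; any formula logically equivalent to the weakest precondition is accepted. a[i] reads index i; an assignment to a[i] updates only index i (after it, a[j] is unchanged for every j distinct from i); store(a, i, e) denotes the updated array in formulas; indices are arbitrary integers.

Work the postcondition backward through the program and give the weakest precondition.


Working backward. After the program, the postcondition 3*tot - 2 > -8 ∧ (arr[tot + 2] - 3 = 8 ∧ arr[1] + tab[tot] + 6 = -9) must hold; in canonical form it is 3*tot > -6 ∧ arr[tot + 2] = 11 ∧ arr[1] + tab[tot] = -15.
Before r := d - s - 2: 3*tot > -6 ∧ arr[tot + 2] = 11 ∧ arr[1] + tab[tot] = -15
Then branch requires 3*tot > -6 ∧ store(arr, tot, 3*s - 2)[tot + 2] = 11 ∧ tab[tot] + store(arr, tot, 3*s - 2)[1] = -15; else branch requires 3*s > 12 ∧ arr[s - 4] = 11 ∧ arr[1] + tab[s - 6] = -15.
Before the if: (2*tab[d + 2] = 0 → (3*tot > -6 ∧ store(arr, tot, 3*s - 2)[tot + 2] = 11 ∧ tab[tot] + store(arr, tot, 3*s - 2)[1] = -15)) ∧ ((¬(2*tab[d + 2] = 0)) → (3*s > 12 ∧ arr[s - 4] = 11 ∧ arr[1] + tab[s - 6] = -15))
Answer: WP = (2*tab[d + 2] = 0 → (3*tot > -6 ∧ store(arr, tot, 3*s - 2)[tot + 2] = 11 ∧ tab[tot] + store(arr, tot, 3*s - 2)[1] = -15)) ∧ ((¬(2*tab[d + 2] = 0)) → (3*s > 12 ∧ arr[s - 4] = 11 ∧ arr[1] + tab[s - 6] = -15))


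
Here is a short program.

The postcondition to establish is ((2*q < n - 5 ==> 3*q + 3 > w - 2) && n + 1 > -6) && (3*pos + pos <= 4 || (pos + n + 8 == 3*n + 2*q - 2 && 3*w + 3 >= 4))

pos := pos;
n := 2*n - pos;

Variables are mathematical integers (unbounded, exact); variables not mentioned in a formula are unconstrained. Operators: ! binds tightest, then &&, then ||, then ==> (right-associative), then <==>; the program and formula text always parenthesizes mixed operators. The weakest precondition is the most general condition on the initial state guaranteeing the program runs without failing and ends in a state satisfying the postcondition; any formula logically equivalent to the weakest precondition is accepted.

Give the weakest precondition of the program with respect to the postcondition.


Working backward. After the program, the postcondition ((2*q < n - 5 ==> 3*q + 3 > w - 2) && n + 1 > -6) && (3*pos + pos <= 4 || (pos + n + 8 == 3*n + 2*q - 2 && 3*w + 3 >= 4)) must hold; in canonical form it is (2*q < n - 5 ==> 3*q > w - 5) && n > -7 && (4*pos <= 4 || (pos == 2*n + 2*q - 10 && 3*w >= 1)).
Before n := 2*n - pos: (pos + 2*q < 2*n - 5 ==> 3*q > w - 5) && 2*n > pos - 7 && (4*pos <= 4 || (3*pos == 4*n + 2*q - 10 && 3*w >= 1))
Before pos := pos: (pos + 2*q < 2*n - 5 ==> 3*q > w - 5) && 2*n > pos - 7 && (4*pos <= 4 || (3*pos == 4*n + 2*q - 10 && 3*w >= 1))
Answer: WP = (pos + 2*q < 2*n - 5 ==> 3*q > w - 5) && 2*n > pos - 7 && (4*pos <= 4 || (3*pos == 4*n + 2*q - 10 && 3*w >= 1))


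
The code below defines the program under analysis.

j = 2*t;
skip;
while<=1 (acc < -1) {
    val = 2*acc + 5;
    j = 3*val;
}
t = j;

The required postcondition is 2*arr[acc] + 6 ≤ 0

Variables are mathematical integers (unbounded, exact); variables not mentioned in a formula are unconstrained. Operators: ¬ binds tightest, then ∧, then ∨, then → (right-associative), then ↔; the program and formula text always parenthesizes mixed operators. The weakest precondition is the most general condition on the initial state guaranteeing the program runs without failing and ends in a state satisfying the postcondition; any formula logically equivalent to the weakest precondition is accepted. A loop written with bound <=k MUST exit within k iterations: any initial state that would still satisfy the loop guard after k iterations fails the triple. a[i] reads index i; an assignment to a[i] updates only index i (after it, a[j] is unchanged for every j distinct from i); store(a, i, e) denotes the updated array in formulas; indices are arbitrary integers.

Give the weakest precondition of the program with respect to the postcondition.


Working backward. After the program, the postcondition 2*arr[acc] + 6 ≤ 0 must hold; in canonical form it is 2*arr[acc] ≤ -6.
Before t := j: 2*arr[acc] ≤ -6
Before the loop (bound <=1), unroll the exhaustion recursion (WP_0 = exit-now case; WP_j = one more guarded iteration, up to j = 1):
  WP_0: (¬(acc < -1)) ∧ 2*arr[acc] ≤ -6
  WP_1: (acc < -1 → ((¬(acc < -1)) ∧ 2*arr[acc] ≤ -6)) ∧ ((¬(acc < -1)) → 2*arr[acc] ≤ -6)
So before the loop: (acc < -1 → ((¬(acc < -1)) ∧ 2*arr[acc] ≤ -6)) ∧ ((¬(acc < -1)) → 2*arr[acc] ≤ -6)
Before skip: (acc < -1 → ((¬(acc < -1)) ∧ 2*arr[acc] ≤ -6)) ∧ ((¬(acc < -1)) → 2*arr[acc] ≤ -6)
Before j := 2*t: (acc < -1 → ((¬(acc < -1)) ∧ 2*arr[acc] ≤ -6)) ∧ ((¬(acc < -1)) → 2*arr[acc] ≤ -6)
Answer: WP = (acc < -1 → ((¬(acc < -1)) ∧ 2*arr[acc] ≤ -6)) ∧ ((¬(acc < -1)) → 2*arr[acc] ≤ -6)


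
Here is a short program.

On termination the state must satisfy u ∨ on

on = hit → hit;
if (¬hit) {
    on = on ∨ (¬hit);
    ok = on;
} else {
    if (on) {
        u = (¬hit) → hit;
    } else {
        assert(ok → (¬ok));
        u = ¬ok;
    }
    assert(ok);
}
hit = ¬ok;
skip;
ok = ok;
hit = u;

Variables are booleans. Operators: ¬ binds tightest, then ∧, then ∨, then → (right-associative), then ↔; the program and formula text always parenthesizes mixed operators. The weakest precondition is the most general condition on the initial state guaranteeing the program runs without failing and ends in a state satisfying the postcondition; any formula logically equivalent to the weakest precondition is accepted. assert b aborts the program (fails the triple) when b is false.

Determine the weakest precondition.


Working backward. After the program, u ∨ on must hold.
Before hit := u: u ∨ on
Before ok := ok: u ∨ on
Before skip: u ∨ on
Before hit := ¬ok: u ∨ on
Then branch requires u ∨ on ∨ (¬hit); else branch requires (on → (ok ∧ (((¬hit) → hit) ∨ on))) ∧ ((¬on) → ((ok → (¬ok)) ∧ ok ∧ ((¬ok) ∨ on))).
Before the if: ((¬hit) → (u ∨ on ∨ (¬hit))) ∧ (hit → ((on → (ok ∧ (((¬hit) → hit) ∨ on))) ∧ ((¬on) → ((ok → (¬ok)) ∧ ok ∧ ((¬ok) ∨ on)))))
Before on := hit → hit: hit → ok
Answer: WP = hit → ok


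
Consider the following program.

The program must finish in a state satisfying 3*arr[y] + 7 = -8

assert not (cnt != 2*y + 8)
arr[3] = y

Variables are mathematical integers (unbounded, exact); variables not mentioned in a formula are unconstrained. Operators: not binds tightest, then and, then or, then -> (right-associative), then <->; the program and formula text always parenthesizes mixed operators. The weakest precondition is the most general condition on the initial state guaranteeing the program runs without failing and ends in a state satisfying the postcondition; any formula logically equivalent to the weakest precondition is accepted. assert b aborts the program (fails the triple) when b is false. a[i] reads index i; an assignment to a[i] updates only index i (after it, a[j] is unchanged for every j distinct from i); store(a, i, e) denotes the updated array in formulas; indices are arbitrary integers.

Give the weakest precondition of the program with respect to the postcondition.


Working backward. After the program, the postcondition 3*arr[y] + 7 = -8 must hold; in canonical form it is 3*arr[y] = -15.
Before arr[3] := y: 3*store(arr, 3, y)[y] = -15
Before assert not (cnt != 2*y + 8): (not (cnt != 2*y + 8)) and 3*store(arr, 3, y)[y] = -15
Answer: WP = (not (cnt != 2*y + 8)) and 3*store(arr, 3, y)[y] = -15


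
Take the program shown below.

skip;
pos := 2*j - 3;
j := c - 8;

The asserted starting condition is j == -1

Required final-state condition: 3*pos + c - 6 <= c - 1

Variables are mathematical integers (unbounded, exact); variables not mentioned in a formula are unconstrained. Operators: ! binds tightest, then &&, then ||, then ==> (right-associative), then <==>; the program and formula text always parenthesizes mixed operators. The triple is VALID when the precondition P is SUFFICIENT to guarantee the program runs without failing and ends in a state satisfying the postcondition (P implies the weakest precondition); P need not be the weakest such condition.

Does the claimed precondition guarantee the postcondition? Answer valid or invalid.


Working backward. After the program, the postcondition 3*pos + c - 6 <= c - 1 must hold; in canonical form it is 3*pos <= 5.
Before j := c - 8: 3*pos <= 5
Before pos := 2*j - 3: 6*j <= 14
Before skip: 6*j <= 14
The weakest precondition is 6*j <= 14.
Check whether j == -1 implies it.
Every state satisfying the precondition satisfies the weakest precondition: the implication holds.
Answer: valid


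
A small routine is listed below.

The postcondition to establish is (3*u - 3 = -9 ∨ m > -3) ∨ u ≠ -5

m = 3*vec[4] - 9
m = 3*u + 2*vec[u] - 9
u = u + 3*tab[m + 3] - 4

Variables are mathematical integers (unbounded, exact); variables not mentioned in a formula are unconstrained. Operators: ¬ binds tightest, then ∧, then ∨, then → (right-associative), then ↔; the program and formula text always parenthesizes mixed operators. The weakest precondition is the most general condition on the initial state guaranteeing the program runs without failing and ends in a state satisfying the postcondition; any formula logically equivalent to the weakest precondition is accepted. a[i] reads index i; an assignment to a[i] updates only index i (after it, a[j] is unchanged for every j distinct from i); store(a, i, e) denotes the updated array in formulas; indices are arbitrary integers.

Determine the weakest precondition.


Working backward. After the program, the postcondition (3*u - 3 = -9 ∨ m > -3) ∨ u ≠ -5 must hold; in canonical form it is 3*u = -6 ∨ m > -3 ∨ u ≠ -5.
Before u := u + 3*tab[m + 3] - 4: 9*tab[m + 3] + 3*u = 6 ∨ m > -3 ∨ 3*tab[m + 3] + u ≠ -1
Before m := 3*u + 2*vec[u] - 9: 9*tab[2*vec[u] + 3*u - 6] + 3*u = 6 ∨ 2*vec[u] + 3*u > 6 ∨ 3*tab[2*vec[u] + 3*u - 6] + u ≠ -1
Before m := 3*vec[4] - 9: 9*tab[2*vec[u] + 3*u - 6] + 3*u = 6 ∨ 2*vec[u] + 3*u > 6 ∨ 3*tab[2*vec[u] + 3*u - 6] + u ≠ -1
Answer: WP = 9*tab[2*vec[u] + 3*u - 6] + 3*u = 6 ∨ 2*vec[u] + 3*u > 6 ∨ 3*tab[2*vec[u] + 3*u - 6] + u ≠ -1


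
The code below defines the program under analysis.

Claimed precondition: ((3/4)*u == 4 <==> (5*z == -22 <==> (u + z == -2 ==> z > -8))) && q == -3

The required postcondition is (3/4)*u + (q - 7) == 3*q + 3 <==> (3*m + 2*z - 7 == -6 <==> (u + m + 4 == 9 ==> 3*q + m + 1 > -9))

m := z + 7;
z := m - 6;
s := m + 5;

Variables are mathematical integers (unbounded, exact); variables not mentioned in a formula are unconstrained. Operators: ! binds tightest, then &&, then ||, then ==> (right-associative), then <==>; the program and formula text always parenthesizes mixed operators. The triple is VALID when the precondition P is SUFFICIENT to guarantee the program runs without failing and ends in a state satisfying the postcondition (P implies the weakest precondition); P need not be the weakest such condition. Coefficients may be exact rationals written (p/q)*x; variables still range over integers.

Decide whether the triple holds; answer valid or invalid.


Working backward. After the program, the postcondition (3/4)*u + (q - 7) == 3*q + 3 <==> (3*m + 2*z - 7 == -6 <==> (u + m + 4 == 9 ==> 3*q + m + 1 > -9)) must hold; in canonical form it is (3/4)*u == 2*q + 10 <==> (3*m + 2*z == 1 <==> (m + u == 5 ==> m + 3*q > -10)).
Before s := m + 5: (3/4)*u == 2*q + 10 <==> (3*m + 2*z == 1 <==> (m + u == 5 ==> m + 3*q > -10))
Before z := m - 6: (3/4)*u == 2*q + 10 <==> (5*m == 13 <==> (m + u == 5 ==> m + 3*q > -10))
Before m := z + 7: (3/4)*u == 2*q + 10 <==> (5*z == -22 <==> (u + z == -2 ==> 3*q + z > -17))
The weakest precondition is (3/4)*u == 2*q + 10 <==> (5*z == -22 <==> (u + z == -2 ==> 3*q + z > -17)).
Check whether ((3/4)*u == 4 <==> (5*z == -22 <==> (u + z == -2 ==> z > -8))) && q == -3 implies it.
Every state satisfying the precondition satisfies the weakest precondition: the implication holds.
Answer: valid


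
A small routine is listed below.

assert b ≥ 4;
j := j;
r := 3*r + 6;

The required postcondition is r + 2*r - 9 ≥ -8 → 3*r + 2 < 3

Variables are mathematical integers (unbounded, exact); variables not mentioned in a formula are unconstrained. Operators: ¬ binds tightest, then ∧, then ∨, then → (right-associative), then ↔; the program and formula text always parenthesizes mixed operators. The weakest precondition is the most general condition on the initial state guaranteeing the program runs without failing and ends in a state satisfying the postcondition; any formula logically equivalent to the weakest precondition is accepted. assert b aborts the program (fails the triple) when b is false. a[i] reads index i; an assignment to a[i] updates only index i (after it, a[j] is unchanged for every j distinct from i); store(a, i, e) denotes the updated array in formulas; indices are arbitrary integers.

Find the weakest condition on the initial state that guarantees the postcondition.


Working backward. After the program, the postcondition r + 2*r - 9 ≥ -8 → 3*r + 2 < 3 must hold; in canonical form it is 3*r ≥ 1 → 3*r < 1.
Before r := 3*r + 6: 9*r ≥ -17 → 9*r < -17
Before j := j: 9*r ≥ -17 → 9*r < -17
Before assert b ≥ 4: b ≥ 4 ∧ (9*r ≥ -17 → 9*r < -17)
Answer: WP = b ≥ 4 ∧ (9*r ≥ -17 → 9*r < -17)


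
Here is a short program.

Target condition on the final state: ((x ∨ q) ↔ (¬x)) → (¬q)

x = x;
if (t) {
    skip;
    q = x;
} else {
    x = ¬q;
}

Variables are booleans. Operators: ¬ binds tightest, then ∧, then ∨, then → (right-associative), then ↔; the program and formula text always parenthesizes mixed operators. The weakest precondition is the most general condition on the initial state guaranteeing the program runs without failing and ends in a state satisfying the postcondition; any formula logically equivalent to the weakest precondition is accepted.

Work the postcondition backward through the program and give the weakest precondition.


Working backward. After the program, ((x ∨ q) ↔ (¬x)) → (¬q) must hold.
Then branch requires (x ↔ (¬x)) → (¬x); else branch requires q → (¬q).
Before the if: (t → ((x ↔ (¬x)) → (¬x))) ∧ ((¬t) → (q → (¬q)))
Before x := x: (t → ((x ↔ (¬x)) → (¬x))) ∧ ((¬t) → (q → (¬q)))
Answer: WP = (t → ((x ↔ (¬x)) → (¬x))) ∧ ((¬t) → (q → (¬q)))


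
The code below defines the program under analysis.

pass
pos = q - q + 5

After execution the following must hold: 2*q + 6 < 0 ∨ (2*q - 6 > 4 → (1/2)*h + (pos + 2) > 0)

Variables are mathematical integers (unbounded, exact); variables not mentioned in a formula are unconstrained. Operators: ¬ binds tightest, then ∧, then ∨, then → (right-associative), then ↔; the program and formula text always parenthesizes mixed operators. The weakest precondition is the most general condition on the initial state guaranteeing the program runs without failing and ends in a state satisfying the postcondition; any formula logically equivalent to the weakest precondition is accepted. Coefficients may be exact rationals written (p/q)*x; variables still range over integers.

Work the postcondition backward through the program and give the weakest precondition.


Working backward. After the program, the postcondition 2*q + 6 < 0 ∨ (2*q - 6 > 4 → (1/2)*h + (pos + 2) > 0) must hold; in canonical form it is 2*q < -6 ∨ (2*q > 10 → (1/2)*h + pos > -2).
Before pos := q - q + 5: 2*q < -6 ∨ (2*q > 10 → (1/2)*h > -7)
Before skip: 2*q < -6 ∨ (2*q > 10 → (1/2)*h > -7)
Answer: WP = 2*q < -6 ∨ (2*q > 10 → (1/2)*h > -7)


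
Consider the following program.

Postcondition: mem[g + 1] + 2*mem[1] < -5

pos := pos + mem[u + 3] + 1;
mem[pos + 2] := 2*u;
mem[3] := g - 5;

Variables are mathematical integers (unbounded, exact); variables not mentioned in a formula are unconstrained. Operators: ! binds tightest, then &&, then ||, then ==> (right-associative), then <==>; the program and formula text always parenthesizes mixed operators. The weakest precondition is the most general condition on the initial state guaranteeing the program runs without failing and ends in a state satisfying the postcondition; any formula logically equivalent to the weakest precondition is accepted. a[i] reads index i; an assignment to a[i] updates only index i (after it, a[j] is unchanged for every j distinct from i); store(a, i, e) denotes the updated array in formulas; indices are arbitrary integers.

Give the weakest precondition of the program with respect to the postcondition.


Working backward. After the program, mem[g + 1] + 2*mem[1] < -5 must hold.
Before mem[3] := g - 5: 2*mem[1] + store(mem, 3, g - 5)[g + 1] < -5
Before mem[pos + 2] := 2*u: 2*store(mem, pos + 2, 2*u)[1] + store(store(mem, pos + 2, 2*u), 3, g - 5)[g + 1] < -5
Before pos := pos + mem[u + 3] + 1: 2*store(mem, mem[u + 3] + pos + 3, 2*u)[1] + store(store(mem, mem[u + 3] + pos + 3, 2*u), 3, g - 5)[g + 1] < -5
Answer: WP = 2*store(mem, mem[u + 3] + pos + 3, 2*u)[1] + store(store(mem, mem[u + 3] + pos + 3, 2*u), 3, g - 5)[g + 1] < -5


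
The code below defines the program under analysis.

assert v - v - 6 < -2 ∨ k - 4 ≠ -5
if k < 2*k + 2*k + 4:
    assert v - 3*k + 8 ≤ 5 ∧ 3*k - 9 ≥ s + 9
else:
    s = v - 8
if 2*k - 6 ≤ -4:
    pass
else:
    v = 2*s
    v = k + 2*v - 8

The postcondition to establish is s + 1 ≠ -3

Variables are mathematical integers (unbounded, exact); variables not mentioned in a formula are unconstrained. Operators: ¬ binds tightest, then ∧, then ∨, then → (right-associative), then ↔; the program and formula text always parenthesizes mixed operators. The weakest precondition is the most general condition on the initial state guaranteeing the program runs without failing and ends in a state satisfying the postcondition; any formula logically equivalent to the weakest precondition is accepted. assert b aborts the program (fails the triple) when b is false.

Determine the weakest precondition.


Working backward. After the program, the postcondition s + 1 ≠ -3 must hold; in canonical form it is s ≠ -4.
Then branch requires s ≠ -4; else branch requires s ≠ -4.
Before the if: (2*k ≤ 2 → s ≠ -4) ∧ ((¬(2*k ≤ 2)) → s ≠ -4)
Then branch requires v ≤ 3*k - 3 ∧ 3*k ≥ s + 18 ∧ (2*k ≤ 2 → s ≠ -4) ∧ ((¬(2*k ≤ 2)) → s ≠ -4); else branch requires (2*k ≤ 2 → v ≠ 4) ∧ ((¬(2*k ≤ 2)) → v ≠ 4).
Before the if: (3*k > -4 → (v ≤ 3*k - 3 ∧ 3*k ≥ s + 18 ∧ (2*k ≤ 2 → s ≠ -4) ∧ ((¬(2*k ≤ 2)) → s ≠ -4))) ∧ ((¬(3*k > -4)) → ((2*k ≤ 2 → v ≠ 4) ∧ ((¬(2*k ≤ 2)) → v ≠ 4)))
Before assert v - v - 6 < -2 ∨ k - 4 ≠ -5: (3*k > -4 → (v ≤ 3*k - 3 ∧ 3*k ≥ s + 18 ∧ (2*k ≤ 2 → s ≠ -4) ∧ ((¬(2*k ≤ 2)) → s ≠ -4))) ∧ ((¬(3*k > -4)) → ((2*k ≤ 2 → v ≠ 4) ∧ ((¬(2*k ≤ 2)) → v ≠ 4)))
Answer: WP = (3*k > -4 → (v ≤ 3*k - 3 ∧ 3*k ≥ s + 18 ∧ (2*k ≤ 2 → s ≠ -4) ∧ ((¬(2*k ≤ 2)) → s ≠ -4))) ∧ ((¬(3*k > -4)) → ((2*k ≤ 2 → v ≠ 4) ∧ ((¬(2*k ≤ 2)) → v ≠ 4)))


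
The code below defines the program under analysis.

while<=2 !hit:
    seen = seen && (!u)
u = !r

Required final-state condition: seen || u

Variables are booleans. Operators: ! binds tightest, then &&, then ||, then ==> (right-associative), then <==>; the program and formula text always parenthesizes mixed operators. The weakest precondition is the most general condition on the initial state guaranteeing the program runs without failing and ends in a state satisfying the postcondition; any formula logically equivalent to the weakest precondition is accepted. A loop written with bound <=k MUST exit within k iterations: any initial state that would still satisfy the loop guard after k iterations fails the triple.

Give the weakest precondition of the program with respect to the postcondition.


Working backward. After the program, seen || u must hold.
Before u := !r: seen || (!r)
Before the loop (bound <=2), unroll the exhaustion recursion (WP_0 = exit-now case; WP_j = one more guarded iteration, up to j = 2):
  WP_0: hit && (seen || (!r))
  WP_1: ((!hit) ==> (hit && ((seen && (!u)) || (!r)))) && (hit ==> (seen || (!r)))
  WP_2: ((!hit) ==> (((!hit) ==> (hit && ((seen && (!u)) || (!r)))) && (hit ==> ((seen && (!u)) || (!r))))) && (hit ==> (seen || (!r)))
So before the loop: ((!hit) ==> (((!hit) ==> (hit && ((seen && (!u)) || (!r)))) && (hit ==> ((seen && (!u)) || (!r))))) && (hit ==> (seen || (!r)))
Answer: WP = ((!hit) ==> (((!hit) ==> (hit && ((seen && (!u)) || (!r)))) && (hit ==> ((seen && (!u)) || (!r))))) && (hit ==> (seen || (!r)))
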